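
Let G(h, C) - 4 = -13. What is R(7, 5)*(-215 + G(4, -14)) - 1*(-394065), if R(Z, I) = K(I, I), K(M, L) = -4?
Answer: 394961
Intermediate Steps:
R(Z, I) = -4
G(h, C) = -9 (G(h, C) = 4 - 13 = -9)
R(7, 5)*(-215 + G(4, -14)) - 1*(-394065) = -4*(-215 - 9) - 1*(-394065) = -4*(-224) + 394065 = 896 + 394065 = 394961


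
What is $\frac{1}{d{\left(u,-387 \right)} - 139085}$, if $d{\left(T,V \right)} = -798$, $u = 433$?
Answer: $- \frac{1}{139883} \approx -7.1488 \cdot 10^{-6}$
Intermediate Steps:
$\frac{1}{d{\left(u,-387 \right)} - 139085} = \frac{1}{-798 - 139085} = \frac{1}{-139883} = - \frac{1}{139883}$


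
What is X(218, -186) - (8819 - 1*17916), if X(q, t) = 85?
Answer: 9182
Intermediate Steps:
X(218, -186) - (8819 - 1*17916) = 85 - (8819 - 1*17916) = 85 - (8819 - 17916) = 85 - 1*(-9097) = 85 + 9097 = 9182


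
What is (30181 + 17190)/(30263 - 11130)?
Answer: 47371/19133 ≈ 2.4759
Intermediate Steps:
(30181 + 17190)/(30263 - 11130) = 47371/19133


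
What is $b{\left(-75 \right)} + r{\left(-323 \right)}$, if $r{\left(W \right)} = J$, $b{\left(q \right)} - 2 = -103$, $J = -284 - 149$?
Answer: $-534$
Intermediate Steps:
$J = -433$
$b{\left(q \right)} = -101$ ($b{\left(q \right)} = 2 - 103 = -101$)
$r{\left(W \right)} = -433$
$b{\left(-75 \right)} + r{\left(-323 \right)} = -101 - 433 = -534$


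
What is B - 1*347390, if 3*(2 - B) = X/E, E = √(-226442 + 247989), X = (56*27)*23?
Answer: -347388 - 11592*√21547/21547 ≈ -3.4747e+5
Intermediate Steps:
X = 34776 (X = 1512*23 = 34776)
E = √21547 ≈ 146.79
B = 2 - 11592*√21547/21547 (B = 2 - 11592/(√21547) = 2 - 11592*√21547/21547 ≈ -76.970)
B - 1*347390 = (2 - 11592*√21547/21547) - 1*347390 = (2 - 11592*√21547/21547) - 347390 = -347388 - 11592*√21547/21547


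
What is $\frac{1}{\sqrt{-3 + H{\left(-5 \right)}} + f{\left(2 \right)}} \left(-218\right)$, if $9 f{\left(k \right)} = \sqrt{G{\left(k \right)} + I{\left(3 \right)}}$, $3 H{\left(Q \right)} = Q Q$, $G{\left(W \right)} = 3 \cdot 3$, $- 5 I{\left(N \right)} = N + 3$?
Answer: $- \frac{9810}{\sqrt{195} + 60 \sqrt{3}} \approx -83.215$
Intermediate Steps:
$I{\left(N \right)} = - \frac{3}{5} - \frac{N}{5}$ ($I{\left(N \right)} = - \frac{N + 3}{5} = - \frac{3 + N}{5} = - \frac{3}{5} - \frac{N}{5}$)
$G{\left(W \right)} = 9$
$H{\left(Q \right)} = \frac{Q^{2}}{3}$ ($H{\left(Q \right)} = \frac{Q Q}{3} = \frac{Q^{2}}{3}$)
$f{\left(k \right)} = \frac{\sqrt{195}}{45}$ ($f{\left(k \right)} = \frac{\sqrt{9 - \frac{6}{5}}}{9} = \frac{\sqrt{\frac{39}{5}}}{9} = \frac{\frac{1}{5} \sqrt{195}}{9} = \frac{\sqrt{195}}{45}$)
$\frac{1}{\sqrt{-3 + H{\left(-5 \right)}} + f{\left(2 \right)}} \left(-218\right) = \frac{1}{\sqrt{-3 + \frac{\left(-5\right)^{2}}{3}} + \frac{\sqrt{195}}{45}} \left(-218\right) = \frac{1}{\sqrt{-3 + \frac{1}{3} \cdot 25} + \frac{\sqrt{195}}{45}} \left(-218\right) = \frac{1}{\sqrt{-3 + \frac{25}{3}} + \frac{\sqrt{195}}{45}} \left(-218\right) = \frac{1}{\sqrt{\frac{16}{3}} + \frac{\sqrt{195}}{45}} \left(-218\right) = \frac{1}{\frac{4 \sqrt{3}}{3} + \frac{\sqrt{195}}{45}} \left(-218\right) = \frac{1}{\frac{\sqrt{195}}{45} + \frac{4 \sqrt{3}}{3}} \left(-218\right) = - \frac{218}{\frac{\sqrt{195}}{45} + \frac{4 \sqrt{3}}{3}}$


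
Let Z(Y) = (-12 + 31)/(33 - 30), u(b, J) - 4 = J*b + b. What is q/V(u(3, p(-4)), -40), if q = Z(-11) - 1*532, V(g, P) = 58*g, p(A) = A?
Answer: 1577/870 ≈ 1.8126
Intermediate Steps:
u(b, J) = 4 + b + J*b (u(b, J) = 4 + (J*b + b) = 4 + (b + J*b) = 4 + b + J*b)
Z(Y) = 19/3
q = -1577/3 (q = 19/3 - 1*532 = 19/3 - 532 = -1577/3 ≈ -525.67)
q/V(u(3, p(-4)), -40) = -1577*1/(58*(4 + 3 - 4*3))/3 = -1577*1/(58*(4 + 3 - 12))/3 = -1577/(3*(58*(-5))) = -1577/3/(-290) = -1577/3*(-1/290) = 1577/870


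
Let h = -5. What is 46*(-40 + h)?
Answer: -2070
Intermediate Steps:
46*(-40 + h) = 46*(-40 - 5) = 46*(-45) = -2070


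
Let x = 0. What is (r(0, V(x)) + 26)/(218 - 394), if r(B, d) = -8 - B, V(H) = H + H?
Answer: -9/88 ≈ -0.10227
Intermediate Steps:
V(H) = 2*H
(r(0, V(x)) + 26)/(218 - 394) = ((-8 - 1*0) + 26)/(218 - 394) = ((-8 + 0) + 26)/(-176) = (-8 + 26)*(-1/176) = 18*(-1/176) = -9/88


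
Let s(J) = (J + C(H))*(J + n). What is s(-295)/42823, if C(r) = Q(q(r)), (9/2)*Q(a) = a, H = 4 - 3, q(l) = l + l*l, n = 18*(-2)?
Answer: 79771/35037 ≈ 2.2768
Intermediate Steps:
n = -36
q(l) = l + l²
H = 1
Q(a) = 2*a/9
C(r) = 2*r*(1 + r)/9 (C(r) = 2*(r*(1 + r))/9 = 2*r*(1 + r)/9)
s(J) = (-36 + J)*(4/9 + J) (s(J) = (J + (2/9)*1*(1 + 1))*(J - 36) = (J + (2/9)*1*2)*(-36 + J) = (J + 4/9)*(-36 + J) = (4/9 + J)*(-36 + J) = (-36 + J)*(4/9 + J))
s(-295)/42823 = (-16 + (-295)² - 320/9*(-295))/42823 = (-16 + 87025 + 94400/9)*(1/42823) = (877481/9)*(1/42823) = 79771/35037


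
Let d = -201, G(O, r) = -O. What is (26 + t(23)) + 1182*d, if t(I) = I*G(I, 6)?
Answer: -238085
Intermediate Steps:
t(I) = -I² (t(I) = I*(-I) = -I²)
(26 + t(23)) + 1182*d = (26 - 1*23²) + 1182*(-201) = (26 - 1*529) - 237582 = (26 - 529) - 237582 = -503 - 237582 = -238085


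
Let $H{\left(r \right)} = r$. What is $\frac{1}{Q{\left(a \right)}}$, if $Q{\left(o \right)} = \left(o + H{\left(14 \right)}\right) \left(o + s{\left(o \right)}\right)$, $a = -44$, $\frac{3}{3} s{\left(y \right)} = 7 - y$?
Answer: $- \frac{1}{210} \approx -0.0047619$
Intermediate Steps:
$s{\left(y \right)} = 7 - y$
$Q{\left(o \right)} = 98 + 7 o$ ($Q{\left(o \right)} = \left(o + 14\right) \left(o - \left(-7 + o\right)\right) = \left(14 + o\right) 7 = 98 + 7 o$)
$\frac{1}{Q{\left(a \right)}} = \frac{1}{98 + 7 \left(-44\right)} = \frac{1}{98 - 308} = \frac{1}{-210} = - \frac{1}{210}$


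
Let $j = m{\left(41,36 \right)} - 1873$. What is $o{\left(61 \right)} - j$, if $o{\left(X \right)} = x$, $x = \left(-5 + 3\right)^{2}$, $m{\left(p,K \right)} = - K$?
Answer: $1913$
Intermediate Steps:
$x = 4$ ($x = \left(-2\right)^{2} = 4$)
$o{\left(X \right)} = 4$
$j = -1909$ ($j = \left(-1\right) 36 - 1873 = -36 - 1873 = -1909$)
$o{\left(61 \right)} - j = 4 - -1909 = 4 + 1909 = 1913$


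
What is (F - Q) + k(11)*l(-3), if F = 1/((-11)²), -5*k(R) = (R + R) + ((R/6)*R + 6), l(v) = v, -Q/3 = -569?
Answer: -2030491/1210 ≈ -1678.1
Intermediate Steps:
Q = 1707 (Q = -3*(-569) = 1707)
k(R) = -6/5 - 2*R/5 - R²/30 (k(R) = -((R + R) + ((R/6)*R + 6))/5 = -(2*R + ((R*(⅙))*R + 6))/5 = -(2*R + ((R/6)*R + 6))/5 = -(2*R + (R²/6 + 6))/5 = -(2*R + (6 + R²/6))/5 = -(6 + 2*R + R²/6)/5 = -6/5 - 2*R/5 - R²/30)
F = 1/121 ≈ 0.0082645
(F - Q) + k(11)*l(-3) = (1/121 - 1*1707) + (-6/5 - ⅖*11 - 1/30*11²)*(-3) = (1/121 - 1707) + (-6/5 - 22/5 - 1/30*121)*(-3) = -206546/121 + (-6/5 - 22/5 - 121/30)*(-3) = -206546/121 - 289/30*(-3) = -206546/121 + 289/10 = -2030491/1210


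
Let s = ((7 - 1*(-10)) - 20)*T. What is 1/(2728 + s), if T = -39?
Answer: 1/2845 ≈ 0.00035149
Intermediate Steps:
s = 117 (s = ((7 - 1*(-10)) - 20)*(-39) = ((7 + 10) - 20)*(-39) = (17 - 20)*(-39) = -3*(-39) = 117)
1/(2728 + s) = 1/(2728 + 117) = 1/2845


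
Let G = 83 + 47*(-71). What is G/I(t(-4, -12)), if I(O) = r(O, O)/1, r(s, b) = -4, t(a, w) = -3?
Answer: 1627/2 ≈ 813.50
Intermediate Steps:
I(O) = -4 (I(O) = -4/1 = -4*1 = -4)
G = -3254 (G = 83 - 3337 = -3254)
G/I(t(-4, -12)) = -3254/(-4) = -3254*(-¼) = 1627/2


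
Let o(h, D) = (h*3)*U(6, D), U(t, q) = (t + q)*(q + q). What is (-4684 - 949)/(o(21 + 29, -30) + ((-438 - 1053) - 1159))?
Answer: -5633/213350 ≈ -0.026403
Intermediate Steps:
U(t, q) = 2*q*(q + t) (U(t, q) = (q + t)*(2*q) = 2*q*(q + t))
o(h, D) = 6*D*h*(6 + D) (o(h, D) = (h*3)*(2*D*(D + 6)) = (3*h)*(2*D*(6 + D)) = 6*D*h*(6 + D))
(-4684 - 949)/(o(21 + 29, -30) + ((-438 - 1053) - 1159)) = (-4684 - 949)/(6*(-30)*(21 + 29)*(6 - 30) + ((-438 - 1053) - 1159)) = -5633/(6*(-30)*50*(-24) + (-1491 - 1159)) = -5633/(216000 - 2650) = -5633/213350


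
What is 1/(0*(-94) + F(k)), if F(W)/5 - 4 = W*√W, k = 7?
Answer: -4/1635 + 7*√7/1635 ≈ 0.0088809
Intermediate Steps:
F(W) = 20 + 5*W^(3/2) (F(W) = 20 + 5*(W*√W) = 20 + 5*W^(3/2))
1/(0*(-94) + F(k)) = 1/(0*(-94) + (20 + 5*7^(3/2))) = 1/(0 + (20 + 5*(7*√7))) = 1/(0 + (20 + 35*√7)) = 1/(20 + 35*√7)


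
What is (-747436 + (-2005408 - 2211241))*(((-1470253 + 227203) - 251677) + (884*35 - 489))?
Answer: 7268790527460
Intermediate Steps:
(-747436 + (-2005408 - 2211241))*(((-1470253 + 227203) - 251677) + (884*35 - 489)) = (-747436 - 4216649)*((-1243050 - 251677) + (30940 - 489)) = -4964085*(-1494727 + 30451) = -4964085*(-1464276) = 7268790527460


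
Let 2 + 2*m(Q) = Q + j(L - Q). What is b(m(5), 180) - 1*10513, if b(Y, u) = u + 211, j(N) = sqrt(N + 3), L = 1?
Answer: -10122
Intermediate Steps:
j(N) = sqrt(3 + N)
m(Q) = -1 + Q/2 + sqrt(4 - Q)/2 (m(Q) = -1 + (Q + sqrt(3 + (1 - Q)))/2 = -1 + (Q + sqrt(4 - Q))/2 = -1 + (Q/2 + sqrt(4 - Q)/2) = -1 + Q/2 + sqrt(4 - Q)/2)
b(Y, u) = 211 + u
b(m(5), 180) - 1*10513 = (211 + 180) - 1*10513 = 391 - 10513 = -10122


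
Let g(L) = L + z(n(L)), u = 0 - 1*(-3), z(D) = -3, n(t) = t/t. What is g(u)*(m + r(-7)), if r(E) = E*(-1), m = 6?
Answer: 0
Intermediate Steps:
n(t) = 1
u = 3 (u = 0 + 3 = 3)
g(L) = -3 + L (g(L) = L - 3 = -3 + L)
r(E) = -E
g(u)*(m + r(-7)) = (-3 + 3)*(6 - 1*(-7)) = 0*(6 + 7) = 0*13 = 0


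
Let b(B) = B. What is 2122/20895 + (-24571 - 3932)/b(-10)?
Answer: 119118281/41790 ≈ 2850.4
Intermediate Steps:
2122/20895 + (-24571 - 3932)/b(-10) = 2122/20895 + (-24571 - 3932)/(-10) = 2122*(1/20895) - 28503*(-⅒) = 2122/20895 + 28503/10 = 119118281/41790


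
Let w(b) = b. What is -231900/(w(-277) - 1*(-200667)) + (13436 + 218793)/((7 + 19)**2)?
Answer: 4637960491/13546364 ≈ 342.38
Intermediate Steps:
-231900/(w(-277) - 1*(-200667)) + (13436 + 218793)/((7 + 19)**2) = -231900/(-277 - 1*(-200667)) + (13436 + 218793)/((7 + 19)**2) = -231900/(-277 + 200667) + 232229/(26**2) = -231900/200390 + 232229/676 = -231900*1/200390 + 232229*(1/676) = -23190/20039 + 232229/676 = 4637960491/13546364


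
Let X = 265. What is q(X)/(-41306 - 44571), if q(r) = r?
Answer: -265/85877 ≈ -0.0030858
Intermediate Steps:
q(X)/(-41306 - 44571) = 265/(-41306 - 44571) = 265/(-85877) = 265*(-1/85877) = -265/85877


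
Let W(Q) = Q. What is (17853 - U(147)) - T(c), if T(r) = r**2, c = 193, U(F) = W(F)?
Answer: -19543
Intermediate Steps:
U(F) = F
(17853 - U(147)) - T(c) = (17853 - 1*147) - 1*193**2 = (17853 - 147) - 1*37249 = 17706 - 37249 = -19543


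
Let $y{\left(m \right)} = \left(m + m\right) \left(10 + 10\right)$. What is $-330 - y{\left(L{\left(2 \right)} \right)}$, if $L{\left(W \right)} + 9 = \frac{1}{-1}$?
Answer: $70$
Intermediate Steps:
$L{\left(W \right)} = -10$ ($L{\left(W \right)} = -9 + \frac{1}{-1} = -9 - 1 = -10$)
$y{\left(m \right)} = 40 m$ ($y{\left(m \right)} = 2 m 20 = 40 m$)
$-330 - y{\left(L{\left(2 \right)} \right)} = -330 - 40 \left(-10\right) = -330 - -400 = -330 + 400 = 70$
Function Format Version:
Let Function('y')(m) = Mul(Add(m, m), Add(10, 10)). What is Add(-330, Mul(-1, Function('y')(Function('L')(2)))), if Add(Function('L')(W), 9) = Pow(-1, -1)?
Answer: 70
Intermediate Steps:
Function('L')(W) = -10 (Function('L')(W) = Add(-9, Pow(-1, -1)) = Add(-9, -1) = -10)
Function('y')(m) = Mul(40, m) (Function('y')(m) = Mul(Mul(2, m), 20) = Mul(40, m))
Add(-330, Mul(-1, Function('y')(Function('L')(2)))) = Add(-330, Mul(-1, Mul(40, -10))) = Add(-330, Mul(-1, -400)) = Add(-330, 400) = 70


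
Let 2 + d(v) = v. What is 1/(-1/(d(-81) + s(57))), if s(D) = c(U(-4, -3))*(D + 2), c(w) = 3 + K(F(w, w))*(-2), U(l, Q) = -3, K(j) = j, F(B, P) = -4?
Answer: -566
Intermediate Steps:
d(v) = -2 + v
c(w) = 11 (c(w) = 3 - 4*(-2) = 3 + 8 = 11)
s(D) = 22 + 11*D (s(D) = 11*(D + 2) = 11*(2 + D) = 22 + 11*D)
1/(-1/(d(-81) + s(57))) = 1/(-1/((-2 - 81) + (22 + 11*57))) = 1/(-1/(-83 + (22 + 627))) = 1/(-1/(-83 + 649)) = 1/(-1/566) = -566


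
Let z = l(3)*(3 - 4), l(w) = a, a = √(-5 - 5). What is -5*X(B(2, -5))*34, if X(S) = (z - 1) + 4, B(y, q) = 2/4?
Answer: -510 + 170*I*√10 ≈ -510.0 + 537.59*I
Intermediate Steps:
a = I*√10 (a = √(-10) = I*√10 ≈ 3.1623*I)
l(w) = I*√10
z = -I*√10 (z = (I*√10)*(3 - 4) = (I*√10)*(-1) = -I*√10 ≈ -3.1623*I)
B(y, q) = ½ (B(y, q) = 2*(¼) = ½)
X(S) = 3 - I*√10 (X(S) = (-I*√10 - 1) + 4 = (-1 - I*√10) + 4 = 3 - I*√10)
-5*X(B(2, -5))*34 = -5*(3 - I*√10)*34 = (-15 + 5*I*√10)*34 = -510 + 170*I*√10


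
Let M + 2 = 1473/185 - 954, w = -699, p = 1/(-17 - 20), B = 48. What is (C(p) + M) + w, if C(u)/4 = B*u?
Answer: -305662/185 ≈ -1652.2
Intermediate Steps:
p = -1/37 (p = 1/(-37) = -1/37 ≈ -0.027027)
C(u) = 192*u (C(u) = 4*(48*u) = 192*u)
M = -175387/185 (M = -2 + (1473/185 - 954) = -2 - 175017/185 = -175387/185 ≈ -948.04)
(C(p) + M) + w = (192*(-1/37) - 175387/185) - 699 = (-192/37 - 175387/185) - 699 = -176347/185 - 699 = -305662/185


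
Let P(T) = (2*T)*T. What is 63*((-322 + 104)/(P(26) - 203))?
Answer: -4578/383 ≈ -11.953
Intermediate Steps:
P(T) = 2*T²
63*((-322 + 104)/(P(26) - 203)) = 63*((-322 + 104)/(2*26² - 203)) = 63*(-218/(2*676 - 203)) = 63*(-218/(1352 - 203)) = 63*(-218/1149) = -4578/383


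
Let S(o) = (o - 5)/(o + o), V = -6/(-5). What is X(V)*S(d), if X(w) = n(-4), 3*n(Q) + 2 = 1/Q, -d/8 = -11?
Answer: -249/704 ≈ -0.35369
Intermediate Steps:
d = 88 (d = -8*(-11) = 88)
V = 6/5 (V = -6*(-⅕) = 6/5 ≈ 1.2000)
S(o) = (-5 + o)/(2*o) (S(o) = (-5 + o)/((2*o)) = (-5 + o)*(1/(2*o)) = (-5 + o)/(2*o))
n(Q) = -⅔ + 1/(3*Q)
X(w) = -¾ (X(w) = (⅓)*(1 - 2*(-4))/(-4) = (⅓)*(-¼)*(1 + 8) = (⅓)*(-¼)*9 = -¾)
X(V)*S(d) = -3*(-5 + 88)/(8*88) = -3*83/(8*88) = -¾*83/176 = -249/704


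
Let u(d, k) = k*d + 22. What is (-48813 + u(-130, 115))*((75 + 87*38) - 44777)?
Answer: 2638622436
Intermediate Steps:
u(d, k) = 22 + d*k (u(d, k) = d*k + 22 = 22 + d*k)
(-48813 + u(-130, 115))*((75 + 87*38) - 44777) = (-48813 + (22 - 130*115))*((75 + 87*38) - 44777) = (-48813 + (22 - 14950))*((75 + 3306) - 44777) = (-48813 - 14928)*(3381 - 44777) = -63741*(-41396) = 2638622436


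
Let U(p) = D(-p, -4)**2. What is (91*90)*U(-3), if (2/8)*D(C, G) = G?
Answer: 2096640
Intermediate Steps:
D(C, G) = 4*G
U(p) = 256 (U(p) = (4*(-4))**2 = (-16)**2 = 256)
(91*90)*U(-3) = (91*90)*256 = 8190*256 = 2096640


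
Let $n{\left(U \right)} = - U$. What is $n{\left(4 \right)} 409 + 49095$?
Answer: $47459$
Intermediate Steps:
$n{\left(4 \right)} 409 + 49095 = \left(-1\right) 4 \cdot 409 + 49095 = \left(-4\right) 409 + 49095 = -1636 + 49095 = 47459$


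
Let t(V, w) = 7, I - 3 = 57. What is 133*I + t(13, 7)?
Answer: 7987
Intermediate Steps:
I = 60 (I = 3 + 57 = 60)
133*I + t(13, 7) = 133*60 + 7 = 7980 + 7 = 7987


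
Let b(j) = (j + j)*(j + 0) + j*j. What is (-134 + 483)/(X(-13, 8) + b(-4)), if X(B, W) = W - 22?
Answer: 349/34 ≈ 10.265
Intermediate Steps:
b(j) = 3*j**2 (b(j) = (2*j)*j + j**2 = 2*j**2 + j**2 = 3*j**2)
X(B, W) = -22 + W
(-134 + 483)/(X(-13, 8) + b(-4)) = (-134 + 483)/((-22 + 8) + 3*(-4)**2) = 349/(-14 + 3*16) = 349/(-14 + 48) = 349/34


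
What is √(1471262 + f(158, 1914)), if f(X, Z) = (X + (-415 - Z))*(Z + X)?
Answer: 5*I*√121082 ≈ 1739.8*I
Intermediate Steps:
f(X, Z) = (X + Z)*(-415 + X - Z) (f(X, Z) = (-415 + X - Z)*(X + Z) = (X + Z)*(-415 + X - Z))
√(1471262 + f(158, 1914)) = √(1471262 + (158² - 1*1914² - 415*158 - 415*1914)) = √(1471262 + (24964 - 1*3663396 - 65570 - 794310)) = √(1471262 + (24964 - 3663396 - 65570 - 794310)) = √(1471262 - 4498312) = √(-3027050) = 5*I*√121082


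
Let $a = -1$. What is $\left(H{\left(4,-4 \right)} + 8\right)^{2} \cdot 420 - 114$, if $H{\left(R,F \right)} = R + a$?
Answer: $50706$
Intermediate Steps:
$H{\left(R,F \right)} = -1 + R$ ($H{\left(R,F \right)} = R - 1 = -1 + R$)
$\left(H{\left(4,-4 \right)} + 8\right)^{2} \cdot 420 - 114 = \left(\left(-1 + 4\right) + 8\right)^{2} \cdot 420 - 114 = \left(3 + 8\right)^{2} \cdot 420 - 114 = 11^{2} \cdot 420 - 114 = 121 \cdot 420 - 114 = 50820 - 114 = 50706$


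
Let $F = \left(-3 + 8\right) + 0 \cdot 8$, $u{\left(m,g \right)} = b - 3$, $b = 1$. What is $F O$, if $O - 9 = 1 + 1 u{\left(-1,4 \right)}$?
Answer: $40$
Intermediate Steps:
$u{\left(m,g \right)} = -2$ ($u{\left(m,g \right)} = 1 - 3 = -2$)
$O = 8$ ($O = 9 + \left(1 + 1 \left(-2\right)\right) = 9 + \left(1 - 2\right) = 9 - 1 = 8$)
$F = 5$ ($F = 5 + 0 = 5$)
$F O = 5 \cdot 8 = 40$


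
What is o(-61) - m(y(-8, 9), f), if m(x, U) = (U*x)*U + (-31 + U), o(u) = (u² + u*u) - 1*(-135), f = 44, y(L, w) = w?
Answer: -9860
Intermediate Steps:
o(u) = 135 + 2*u² (o(u) = (u² + u²) + 135 = 2*u² + 135 = 135 + 2*u²)
m(x, U) = -31 + U + x*U² (m(x, U) = x*U² + (-31 + U) = -31 + U + x*U²)
o(-61) - m(y(-8, 9), f) = (135 + 2*(-61)²) - (-31 + 44 + 9*44²) = (135 + 2*3721) - (-31 + 44 + 9*1936) = (135 + 7442) - (-31 + 44 + 17424) = 7577 - 1*17437 = 7577 - 17437 = -9860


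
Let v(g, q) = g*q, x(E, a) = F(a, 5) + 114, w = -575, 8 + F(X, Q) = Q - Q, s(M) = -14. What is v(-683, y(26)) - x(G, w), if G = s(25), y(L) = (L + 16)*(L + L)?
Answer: -1491778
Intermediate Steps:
F(X, Q) = -8 (F(X, Q) = -8 + (Q - Q) = -8 + 0 = -8)
y(L) = 2*L*(16 + L) (y(L) = (16 + L)*(2*L) = 2*L*(16 + L))
G = -14
x(E, a) = 106 (x(E, a) = -8 + 114 = 106)
v(-683, y(26)) - x(G, w) = -1366*26*(16 + 26) - 1*106 = -1366*26*42 - 106 = -683*2184 - 106 = -1491672 - 106 = -1491778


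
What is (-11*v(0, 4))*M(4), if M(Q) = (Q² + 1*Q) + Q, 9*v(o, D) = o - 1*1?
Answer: 88/3 ≈ 29.333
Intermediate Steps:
v(o, D) = -⅑ + o/9 (v(o, D) = (o - 1*1)/9 = (o - 1)/9 = (-1 + o)/9 = -⅑ + o/9)
M(Q) = Q² + 2*Q (M(Q) = (Q² + Q) + Q = (Q + Q²) + Q = Q² + 2*Q)
(-11*v(0, 4))*M(4) = (-11*(-⅑ + (⅑)*0))*(4*(2 + 4)) = (-11*(-⅑ + 0))*(4*6) = -11*(-⅑)*24 = (11/9)*24 = 88/3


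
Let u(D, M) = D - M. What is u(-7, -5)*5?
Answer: -10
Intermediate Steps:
u(-7, -5)*5 = (-7 - 1*(-5))*5 = (-7 + 5)*5 = -2*5 = -10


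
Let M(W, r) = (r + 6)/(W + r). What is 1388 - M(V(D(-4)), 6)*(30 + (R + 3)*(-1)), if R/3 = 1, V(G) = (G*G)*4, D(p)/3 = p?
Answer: 134588/97 ≈ 1387.5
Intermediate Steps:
D(p) = 3*p
V(G) = 4*G² (V(G) = G²*4 = 4*G²)
R = 3 (R = 3*1 = 3)
M(W, r) = (6 + r)/(W + r)
1388 - M(V(D(-4)), 6)*(30 + (R + 3)*(-1)) = 1388 - (6 + 6)/(4*(3*(-4))² + 6)*(30 + (3 + 3)*(-1)) = 1388 - 12/(4*(-12)² + 6)*(30 + 6*(-1)) = 1388 - 12/(4*144 + 6)*(30 - 6) = 1388 - 12/(576 + 6)*24 = 1388 - 12/582*24 = 1388 - (1/582)*12*24 = 1388 - 2*24/97 = 1388 - 1*48/97 = 1388 - 48/97 = 134588/97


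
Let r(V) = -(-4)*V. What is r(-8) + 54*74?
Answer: 3964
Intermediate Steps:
r(V) = 4*V
r(-8) + 54*74 = 4*(-8) + 54*74 = -32 + 3996 = 3964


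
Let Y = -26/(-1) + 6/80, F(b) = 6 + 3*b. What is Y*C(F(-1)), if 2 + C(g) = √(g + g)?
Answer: -1043/20 + 1043*√6/40 ≈ 11.720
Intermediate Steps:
C(g) = -2 + √2*√g (C(g) = -2 + √(g + g) = -2 + √(2*g) = -2 + √2*√g)
Y = 1043/40 (Y = -26*(-1) + 6*(1/80) = 26 + 3/40 = 1043/40 ≈ 26.075)
Y*C(F(-1)) = 1043*(-2 + √2*√(6 + 3*(-1)))/40 = 1043*(-2 + √2*√(6 - 3))/40 = 1043*(-2 + √2*√3)/40 = 1043*(-2 + √6)/40 = -1043/20 + 1043*√6/40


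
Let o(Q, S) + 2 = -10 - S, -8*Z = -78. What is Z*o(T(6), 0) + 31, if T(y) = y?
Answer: -86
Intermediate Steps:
Z = 39/4 (Z = -⅛*(-78) = 39/4 ≈ 9.7500)
o(Q, S) = -12 - S (o(Q, S) = -2 + (-10 - S) = -12 - S)
Z*o(T(6), 0) + 31 = 39*(-12 - 1*0)/4 + 31 = 39*(-12 + 0)/4 + 31 = (39/4)*(-12) + 31 = -117 + 31 = -86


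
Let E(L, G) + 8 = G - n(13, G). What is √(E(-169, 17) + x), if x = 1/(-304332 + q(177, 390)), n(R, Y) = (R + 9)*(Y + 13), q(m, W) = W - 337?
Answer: I*√60273297410770/304279 ≈ 25.515*I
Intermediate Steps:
q(m, W) = -337 + W
n(R, Y) = (9 + R)*(13 + Y)
x = -1/304279 (x = 1/(-304332 + (-337 + 390)) = 1/(-304332 + 53) = 1/(-304279) = -1/304279 ≈ -3.2865e-6)
E(L, G) = -294 - 21*G (E(L, G) = -8 + (G - (117 + 9*G + 13*13 + 13*G)) = -8 + (G - (117 + 9*G + 169 + 13*G)) = -8 + (G - (286 + 22*G)) = -8 + (G + (-286 - 22*G)) = -8 + (-286 - 21*G) = -294 - 21*G)
√(E(-169, 17) + x) = √((-294 - 21*17) - 1/304279) = √((-294 - 357) - 1/304279) = √(-651 - 1/304279) = √(-198085630/304279) = I*√60273297410770/304279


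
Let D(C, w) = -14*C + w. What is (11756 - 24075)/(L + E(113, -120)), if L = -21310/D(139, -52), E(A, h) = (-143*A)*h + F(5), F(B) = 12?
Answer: -12306681/1937163563 ≈ -0.0063529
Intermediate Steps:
D(C, w) = w - 14*C
E(A, h) = 12 - 143*A*h (E(A, h) = (-143*A)*h + 12 = -143*A*h + 12 = 12 - 143*A*h)
L = 10655/999 (L = -21310/(-52 - 14*139) = -21310/(-52 - 1946) = -21310/(-1998) = -21310*(-1/1998) = 10655/999 ≈ 10.666)
(11756 - 24075)/(L + E(113, -120)) = (11756 - 24075)/(10655/999 + (12 - 143*113*(-120))) = -12319/(10655/999 + (12 + 1939080)) = -12319/(10655/999 + 1939092) = -12319/1937163563/999 = -12319*999/1937163563 = -12306681/1937163563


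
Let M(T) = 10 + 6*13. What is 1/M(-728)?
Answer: 1/88 ≈ 0.011364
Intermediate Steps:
M(T) = 88 (M(T) = 10 + 78 = 88)
1/M(-728) = 1/88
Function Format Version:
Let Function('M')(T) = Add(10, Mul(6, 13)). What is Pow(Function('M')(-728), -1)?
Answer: Rational(1, 88) ≈ 0.011364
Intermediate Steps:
Function('M')(T) = 88 (Function('M')(T) = Add(10, 78) = 88)
Pow(Function('M')(-728), -1) = Pow(88, -1) = Rational(1, 88)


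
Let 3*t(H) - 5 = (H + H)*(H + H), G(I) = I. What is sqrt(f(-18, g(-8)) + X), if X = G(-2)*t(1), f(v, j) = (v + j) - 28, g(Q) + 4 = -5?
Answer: I*sqrt(61) ≈ 7.8102*I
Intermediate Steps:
g(Q) = -9 (g(Q) = -4 - 5 = -9)
t(H) = 5/3 + 4*H**2/3 (t(H) = 5/3 + ((H + H)*(H + H))/3 = 5/3 + ((2*H)*(2*H))/3 = 5/3 + (4*H**2)/3 = 5/3 + 4*H**2/3)
f(v, j) = -28 + j + v (f(v, j) = (j + v) - 28 = -28 + j + v)
X = -6 (X = -2*(5/3 + (4/3)*1**2) = -2*(5/3 + (4/3)*1) = -2*(5/3 + 4/3) = -2*3 = -6)
sqrt(f(-18, g(-8)) + X) = sqrt((-28 - 9 - 18) - 6) = sqrt(-55 - 6) = sqrt(-61) = I*sqrt(61)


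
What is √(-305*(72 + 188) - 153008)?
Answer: 18*I*√717 ≈ 481.98*I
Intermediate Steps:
√(-305*(72 + 188) - 153008) = √(-305*260 - 153008) = √(-79300 - 153008) = √(-232308) = 18*I*√717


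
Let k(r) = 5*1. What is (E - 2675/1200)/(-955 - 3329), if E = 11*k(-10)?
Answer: -149/12096 ≈ -0.012318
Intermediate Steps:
k(r) = 5
E = 55 (E = 11*5 = 55)
(E - 2675/1200)/(-955 - 3329) = (55 - 2675/1200)/(-955 - 3329) = (55 - 2675*1/1200)/(-4284) = (55 - 107/48)*(-1/4284) = (2533/48)*(-1/4284) = -149/12096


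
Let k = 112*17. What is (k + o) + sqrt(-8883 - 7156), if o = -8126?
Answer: -6222 + I*sqrt(16039) ≈ -6222.0 + 126.65*I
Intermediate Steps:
k = 1904
(k + o) + sqrt(-8883 - 7156) = (1904 - 8126) + sqrt(-8883 - 7156) = -6222 + sqrt(-16039) = -6222 + I*sqrt(16039)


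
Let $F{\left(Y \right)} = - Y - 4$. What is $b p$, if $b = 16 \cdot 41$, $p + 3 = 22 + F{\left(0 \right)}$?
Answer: $9840$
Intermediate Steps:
$F{\left(Y \right)} = -4 - Y$
$p = 15$ ($p = -3 + \left(22 - 4\right) = -3 + 18 = 15$)
$b = 656$
$b p = 656 \cdot 15 = 9840$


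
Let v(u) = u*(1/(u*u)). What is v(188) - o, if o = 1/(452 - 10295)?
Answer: 10031/1850484 ≈ 0.0054207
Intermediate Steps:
o = -1/9843 (o = 1/(-9843) = -1/9843 ≈ -0.00010160)
v(u) = 1/u (v(u) = u/u² = 1/u)
v(188) - o = 1/188 - 1*(-1/9843) = 1/188 + 1/9843 = 10031/1850484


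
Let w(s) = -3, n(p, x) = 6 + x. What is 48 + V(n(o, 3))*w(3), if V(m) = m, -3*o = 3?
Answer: 21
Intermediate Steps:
o = -1 (o = -⅓*3 = -1)
48 + V(n(o, 3))*w(3) = 48 + (6 + 3)*(-3) = 48 + 9*(-3) = 48 - 27 = 21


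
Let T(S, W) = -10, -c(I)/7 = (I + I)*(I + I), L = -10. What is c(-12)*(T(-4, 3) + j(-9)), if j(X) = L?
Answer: 80640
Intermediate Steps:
j(X) = -10
c(I) = -28*I**2 (c(I) = -7*(I + I)*(I + I) = -7*2*I*2*I = -28*I**2)
c(-12)*(T(-4, 3) + j(-9)) = (-28*(-12)**2)*(-10 - 10) = -28*144*(-20) = -4032*(-20) = 80640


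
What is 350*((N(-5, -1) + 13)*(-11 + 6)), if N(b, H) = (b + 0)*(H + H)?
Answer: -40250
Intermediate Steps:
N(b, H) = 2*H*b (N(b, H) = b*(2*H) = 2*H*b)
350*((N(-5, -1) + 13)*(-11 + 6)) = 350*((2*(-1)*(-5) + 13)*(-11 + 6)) = 350*((10 + 13)*(-5)) = 350*(23*(-5)) = 350*(-115) = -40250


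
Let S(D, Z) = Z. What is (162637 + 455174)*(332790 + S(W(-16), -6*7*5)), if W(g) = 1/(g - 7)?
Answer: 205471582380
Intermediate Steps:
W(g) = 1/(-7 + g)
(162637 + 455174)*(332790 + S(W(-16), -6*7*5)) = (162637 + 455174)*(332790 - 6*7*5) = 617811*(332790 - 42*5) = 617811*(332790 - 210) = 617811*332580 = 205471582380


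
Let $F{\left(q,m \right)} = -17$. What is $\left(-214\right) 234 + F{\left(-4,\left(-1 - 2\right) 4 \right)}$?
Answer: $-50093$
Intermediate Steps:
$\left(-214\right) 234 + F{\left(-4,\left(-1 - 2\right) 4 \right)} = \left(-214\right) 234 - 17 = -50076 - 17 = -50093$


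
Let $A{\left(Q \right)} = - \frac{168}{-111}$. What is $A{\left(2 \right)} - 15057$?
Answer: $- \frac{557053}{37} \approx -15055.0$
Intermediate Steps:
$A{\left(Q \right)} = \frac{56}{37}$ ($A{\left(Q \right)} = \left(-168\right) \left(- \frac{1}{111}\right) = \frac{56}{37}$)
$A{\left(2 \right)} - 15057 = \frac{56}{37} - 15057 = - \frac{557053}{37}$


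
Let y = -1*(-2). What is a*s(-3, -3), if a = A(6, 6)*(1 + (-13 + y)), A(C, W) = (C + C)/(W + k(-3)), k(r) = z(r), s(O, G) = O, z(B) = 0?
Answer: 60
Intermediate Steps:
y = 2
k(r) = 0
A(C, W) = 2*C/W (A(C, W) = (C + C)/(W + 0) = (2*C)/W = 2*C/W)
a = -20 (a = (2*6/6)*(1 + (-13 + 2)) = (2*6*(1/6))*(1 - 11) = 2*(-10) = -20)
a*s(-3, -3) = -20*(-3) = 60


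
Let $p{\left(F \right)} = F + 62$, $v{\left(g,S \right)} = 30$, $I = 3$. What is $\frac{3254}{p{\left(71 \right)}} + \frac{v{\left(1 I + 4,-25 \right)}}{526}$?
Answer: $\frac{857797}{34979} \approx 24.523$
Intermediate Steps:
$p{\left(F \right)} = 62 + F$
$\frac{3254}{p{\left(71 \right)}} + \frac{v{\left(1 I + 4,-25 \right)}}{526} = \frac{3254}{62 + 71} + \frac{30}{526} = \frac{3254}{133} + 30 \cdot \frac{1}{526} = 3254 \cdot \frac{1}{133} + \frac{15}{263} = \frac{3254}{133} + \frac{15}{263} = \frac{857797}{34979}$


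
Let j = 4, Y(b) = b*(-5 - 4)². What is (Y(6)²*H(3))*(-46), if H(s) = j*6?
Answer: -260760384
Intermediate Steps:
Y(b) = 81*b (Y(b) = b*(-9)² = b*81 = 81*b)
H(s) = 24 (H(s) = 4*6 = 24)
(Y(6)²*H(3))*(-46) = ((81*6)²*24)*(-46) = (486²*24)*(-46) = (236196*24)*(-46) = 5668704*(-46) = -260760384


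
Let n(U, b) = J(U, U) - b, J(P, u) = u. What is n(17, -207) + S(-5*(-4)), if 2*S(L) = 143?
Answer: 591/2 ≈ 295.50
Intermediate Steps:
n(U, b) = U - b
S(L) = 143/2 (S(L) = (1/2)*143 = 143/2)
n(17, -207) + S(-5*(-4)) = (17 - 1*(-207)) + 143/2 = (17 + 207) + 143/2 = 224 + 143/2 = 591/2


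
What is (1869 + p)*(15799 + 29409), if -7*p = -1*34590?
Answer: 2155200984/7 ≈ 3.0789e+8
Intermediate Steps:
p = 34590/7 (p = -(-1)*34590/7 = -⅐*(-34590) = 34590/7 ≈ 4941.4)
(1869 + p)*(15799 + 29409) = (1869 + 34590/7)*(15799 + 29409) = (47673/7)*45208 = 2155200984/7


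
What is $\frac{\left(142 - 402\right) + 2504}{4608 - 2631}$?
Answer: $\frac{748}{659} \approx 1.1351$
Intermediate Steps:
$\frac{\left(142 - 402\right) + 2504}{4608 - 2631} = \frac{\left(142 - 402\right) + 2504}{1977} = \left(-260 + 2504\right) \frac{1}{1977} = 2244 \cdot \frac{1}{1977} = \frac{748}{659}$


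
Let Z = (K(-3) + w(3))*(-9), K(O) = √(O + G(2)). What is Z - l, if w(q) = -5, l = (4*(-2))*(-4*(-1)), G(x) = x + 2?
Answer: 68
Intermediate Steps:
G(x) = 2 + x
l = -32 (l = -8*4 = -32)
K(O) = √(4 + O) (K(O) = √(O + (2 + 2)) = √(O + 4) = √(4 + O))
Z = 36 (Z = (√(4 - 3) - 5)*(-9) = (√1 - 5)*(-9) = (1 - 5)*(-9) = -4*(-9) = 36)
Z - l = 36 - 1*(-32) = 36 + 32 = 68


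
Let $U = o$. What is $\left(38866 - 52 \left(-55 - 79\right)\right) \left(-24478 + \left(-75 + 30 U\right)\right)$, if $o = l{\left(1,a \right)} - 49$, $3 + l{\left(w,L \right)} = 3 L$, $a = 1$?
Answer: $-1192738182$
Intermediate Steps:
$l{\left(w,L \right)} = -3 + 3 L$
$o = -49$ ($o = \left(-3 + 3 \cdot 1\right) - 49 = \left(-3 + 3\right) - 49 = 0 - 49 = -49$)
$U = -49$
$\left(38866 - 52 \left(-55 - 79\right)\right) \left(-24478 + \left(-75 + 30 U\right)\right) = \left(38866 - 52 \left(-55 - 79\right)\right) \left(-24478 + \left(-75 + 30 \left(-49\right)\right)\right) = \left(38866 - -6968\right) \left(-24478 - 1545\right) = \left(38866 + 6968\right) \left(-24478 - 1545\right) = 45834 \left(-26023\right) = -1192738182$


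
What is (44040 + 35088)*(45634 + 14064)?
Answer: 4723783344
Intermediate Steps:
(44040 + 35088)*(45634 + 14064) = 79128*59698 = 4723783344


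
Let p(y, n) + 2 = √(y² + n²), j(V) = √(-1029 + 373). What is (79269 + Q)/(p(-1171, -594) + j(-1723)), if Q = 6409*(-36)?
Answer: -151455/(-2 + √1724077 + 4*I*√41) ≈ -115.48 + 2.256*I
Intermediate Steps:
Q = -230724
j(V) = 4*I*√41 (j(V) = √(-656) = 4*I*√41)
p(y, n) = -2 + √(n² + y²) (p(y, n) = -2 + √(y² + n²) = -2 + √(n² + y²))
(79269 + Q)/(p(-1171, -594) + j(-1723)) = (79269 - 230724)/((-2 + √((-594)² + (-1171)²)) + 4*I*√41) = -151455/((-2 + √(352836 + 1371241)) + 4*I*√41) = -151455/((-2 + √1724077) + 4*I*√41) = -151455/(-2 + √1724077 + 4*I*√41)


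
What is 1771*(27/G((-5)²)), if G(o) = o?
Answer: 47817/25 ≈ 1912.7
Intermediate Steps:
1771*(27/G((-5)²)) = 1771*(27/((-5)²)) = 1771*(27/25) = 47817/25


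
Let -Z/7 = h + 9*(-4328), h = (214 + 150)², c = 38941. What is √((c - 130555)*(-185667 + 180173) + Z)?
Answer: 2*√125668127 ≈ 22420.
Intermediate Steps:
h = 132496 (h = 364² = 132496)
Z = -654808 (Z = -7*(132496 + 9*(-4328)) = -7*(132496 - 38952) = -7*93544 = -654808)
√((c - 130555)*(-185667 + 180173) + Z) = √((38941 - 130555)*(-185667 + 180173) - 654808) = √(-91614*(-5494) - 654808) = √(503327316 - 654808) = √502672508 = 2*√125668127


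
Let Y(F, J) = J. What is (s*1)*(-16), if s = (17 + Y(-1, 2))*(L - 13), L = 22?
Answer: -2736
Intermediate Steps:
s = 171 (s = (17 + 2)*(22 - 13) = 19*9 = 171)
(s*1)*(-16) = (171*1)*(-16) = 171*(-16) = -2736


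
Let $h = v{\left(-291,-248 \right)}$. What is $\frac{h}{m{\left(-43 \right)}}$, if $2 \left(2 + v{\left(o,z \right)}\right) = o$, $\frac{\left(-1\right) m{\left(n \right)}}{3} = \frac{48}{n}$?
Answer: $- \frac{12685}{288} \approx -44.045$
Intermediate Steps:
$m{\left(n \right)} = - \frac{144}{n}$ ($m{\left(n \right)} = - 3 \frac{48}{n} = - \frac{144}{n}$)
$v{\left(o,z \right)} = -2 + \frac{o}{2}$
$h = - \frac{295}{2}$ ($h = -2 + \frac{1}{2} \left(-291\right) = -2 - \frac{291}{2} = - \frac{295}{2} \approx -147.5$)
$\frac{h}{m{\left(-43 \right)}} = - \frac{295}{2 \left(- \frac{144}{-43}\right)} = - \frac{295}{2 \left(\left(-144\right) \left(- \frac{1}{43}\right)\right)} = - \frac{295}{2 \cdot \frac{144}{43}} = \left(- \frac{295}{2}\right) \frac{43}{144} = - \frac{12685}{288}$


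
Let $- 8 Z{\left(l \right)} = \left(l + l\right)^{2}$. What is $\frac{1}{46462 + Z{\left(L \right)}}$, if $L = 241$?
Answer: $\frac{2}{34843} \approx 5.74 \cdot 10^{-5}$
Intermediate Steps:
$Z{\left(l \right)} = - \frac{l^{2}}{2}$ ($Z{\left(l \right)} = - \frac{\left(l + l\right)^{2}}{8} = - \frac{\left(2 l\right)^{2}}{8} = - \frac{4 l^{2}}{8} = - \frac{l^{2}}{2}$)
$\frac{1}{46462 + Z{\left(L \right)}} = \frac{1}{46462 - \frac{241^{2}}{2}} = \frac{1}{46462 - \frac{58081}{2}} = \frac{1}{\frac{34843}{2}} = \frac{2}{34843}$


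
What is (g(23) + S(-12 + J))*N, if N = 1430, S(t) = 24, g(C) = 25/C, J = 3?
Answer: 825110/23 ≈ 35874.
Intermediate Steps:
(g(23) + S(-12 + J))*N = (25/23 + 24)*1430 = (577/23)*1430 = 825110/23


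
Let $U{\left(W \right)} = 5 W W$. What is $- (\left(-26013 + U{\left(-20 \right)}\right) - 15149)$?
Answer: $39162$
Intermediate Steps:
$U{\left(W \right)} = 5 W^{2}$
$- (\left(-26013 + U{\left(-20 \right)}\right) - 15149) = - (\left(-26013 + 5 \left(-20\right)^{2}\right) - 15149) = - (\left(-26013 + 5 \cdot 400\right) - 15149) = - (\left(-26013 + 2000\right) - 15149) = - (-24013 - 15149) = \left(-1\right) \left(-39162\right) = 39162$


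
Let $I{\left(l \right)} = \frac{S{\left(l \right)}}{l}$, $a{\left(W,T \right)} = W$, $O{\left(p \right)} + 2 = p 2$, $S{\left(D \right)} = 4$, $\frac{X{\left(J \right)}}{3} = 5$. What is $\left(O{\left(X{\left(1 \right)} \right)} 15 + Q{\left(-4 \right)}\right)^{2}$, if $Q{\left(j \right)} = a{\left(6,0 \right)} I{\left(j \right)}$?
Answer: $171396$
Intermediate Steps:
$X{\left(J \right)} = 15$ ($X{\left(J \right)} = 3 \cdot 5 = 15$)
$O{\left(p \right)} = -2 + 2 p$ ($O{\left(p \right)} = -2 + p 2 = -2 + 2 p$)
$I{\left(l \right)} = \frac{4}{l}$
$Q{\left(j \right)} = \frac{24}{j}$ ($Q{\left(j \right)} = 6 \frac{4}{j} = \frac{24}{j}$)
$\left(O{\left(X{\left(1 \right)} \right)} 15 + Q{\left(-4 \right)}\right)^{2} = \left(\left(-2 + 2 \cdot 15\right) 15 + \frac{24}{-4}\right)^{2} = \left(\left(-2 + 30\right) 15 + 24 \left(- \frac{1}{4}\right)\right)^{2} = \left(28 \cdot 15 - 6\right)^{2} = \left(420 - 6\right)^{2} = 414^{2} = 171396$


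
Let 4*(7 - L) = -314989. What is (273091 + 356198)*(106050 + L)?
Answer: 465181126713/4 ≈ 1.1630e+11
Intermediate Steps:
L = 315017/4 (L = 7 - ¼*(-314989) = 7 + 314989/4 = 315017/4 ≈ 78754.)
(273091 + 356198)*(106050 + L) = (273091 + 356198)*(106050 + 315017/4) = 629289*(739217/4) = 465181126713/4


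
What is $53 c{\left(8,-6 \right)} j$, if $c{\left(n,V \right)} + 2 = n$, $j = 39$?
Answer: $12402$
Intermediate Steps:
$c{\left(n,V \right)} = -2 + n$
$53 c{\left(8,-6 \right)} j = 53 \left(-2 + 8\right) 39 = 53 \cdot 6 \cdot 39 = 318 \cdot 39 = 12402$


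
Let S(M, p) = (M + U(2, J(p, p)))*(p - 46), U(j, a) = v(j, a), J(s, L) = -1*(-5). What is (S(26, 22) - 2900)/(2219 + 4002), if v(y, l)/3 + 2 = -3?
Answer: -3164/6221 ≈ -0.50860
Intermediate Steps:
v(y, l) = -15 (v(y, l) = -6 + 3*(-3) = -6 - 9 = -15)
J(s, L) = 5
U(j, a) = -15
S(M, p) = (-46 + p)*(-15 + M) (S(M, p) = (M - 15)*(p - 46) = (-15 + M)*(-46 + p) = (-46 + p)*(-15 + M))
(S(26, 22) - 2900)/(2219 + 4002) = ((690 - 46*26 - 15*22 + 26*22) - 2900)/(2219 + 4002) = ((690 - 1196 - 330 + 572) - 2900)/6221 = (-264 - 2900)*(1/6221) = -3164*1/6221 = -3164/6221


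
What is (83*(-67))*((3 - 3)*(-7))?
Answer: 0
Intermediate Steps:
(83*(-67))*((3 - 3)*(-7)) = -0*(-7) = -5561*0 = 0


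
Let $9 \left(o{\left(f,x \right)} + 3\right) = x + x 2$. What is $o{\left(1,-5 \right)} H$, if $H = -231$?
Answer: $1078$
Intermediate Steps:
$o{\left(f,x \right)} = -3 + \frac{x}{3}$ ($o{\left(f,x \right)} = -3 + \frac{x + x 2}{9} = -3 + \frac{x + 2 x}{9} = -3 + \frac{3 x}{9} = -3 + \frac{x}{3}$)
$o{\left(1,-5 \right)} H = \left(-3 + \frac{1}{3} \left(-5\right)\right) \left(-231\right) = \left(-3 - \frac{5}{3}\right) \left(-231\right) = \left(- \frac{14}{3}\right) \left(-231\right) = 1078$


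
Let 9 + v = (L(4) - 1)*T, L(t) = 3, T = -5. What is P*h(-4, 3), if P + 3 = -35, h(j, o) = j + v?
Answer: 874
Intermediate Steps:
v = -19 (v = -9 + (3 - 1)*(-5) = -9 + 2*(-5) = -9 - 10 = -19)
h(j, o) = -19 + j (h(j, o) = j - 19 = -19 + j)
P = -38 (P = -3 - 35 = -38)
P*h(-4, 3) = -38*(-19 - 4) = -38*(-23) = 874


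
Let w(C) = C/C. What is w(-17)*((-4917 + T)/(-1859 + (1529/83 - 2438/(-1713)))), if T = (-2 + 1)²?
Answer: 349475982/130744615 ≈ 2.6730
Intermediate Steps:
T = 1 (T = (-1)² = 1)
w(C) = 1
w(-17)*((-4917 + T)/(-1859 + (1529/83 - 2438/(-1713)))) = 1*((-4917 + 1)/(-1859 + (1529/83 - 2438/(-1713)))) = 1*(-4916/(-1859 + (1529*(1/83) - 2438*(-1/1713)))) = 1*(-4916/(-1859 + (1529/83 + 2438/1713))) = 1*(-4916/(-1859 + 2821531/142179)) = 1*(-4916/(-261489230/142179)) = 1*(-4916*(-142179/261489230)) = 1*(349475982/130744615) = 349475982/130744615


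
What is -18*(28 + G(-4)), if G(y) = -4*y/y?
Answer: -432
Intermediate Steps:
G(y) = -4 (G(y) = -4*1 = -4)
-18*(28 + G(-4)) = -18*(28 - 4) = -18*24 = -432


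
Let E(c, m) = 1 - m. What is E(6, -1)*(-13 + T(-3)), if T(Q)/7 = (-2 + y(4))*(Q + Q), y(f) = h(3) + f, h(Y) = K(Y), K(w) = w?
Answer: -446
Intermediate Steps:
h(Y) = Y
y(f) = 3 + f
T(Q) = 70*Q (T(Q) = 7*((-2 + (3 + 4))*(Q + Q)) = 7*((-2 + 7)*(2*Q)) = 7*(5*(2*Q)) = 7*(10*Q) = 70*Q)
E(6, -1)*(-13 + T(-3)) = (1 - 1*(-1))*(-13 + 70*(-3)) = (1 + 1)*(-13 - 210) = 2*(-223) = -446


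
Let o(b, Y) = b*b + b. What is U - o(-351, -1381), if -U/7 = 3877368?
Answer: -27264426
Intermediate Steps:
U = -27141576 (U = -7*3877368 = -27141576)
o(b, Y) = b + b**2 (o(b, Y) = b**2 + b = b + b**2)
U - o(-351, -1381) = -27141576 - (-351)*(1 - 351) = -27141576 - (-351)*(-350) = -27141576 - 1*122850 = -27141576 - 122850 = -27264426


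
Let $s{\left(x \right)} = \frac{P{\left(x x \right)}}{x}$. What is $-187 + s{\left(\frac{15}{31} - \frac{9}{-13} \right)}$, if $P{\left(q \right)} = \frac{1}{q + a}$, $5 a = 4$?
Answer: $- \frac{156829338073}{840409584} \approx -186.61$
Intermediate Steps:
$a = \frac{4}{5}$ ($a = \frac{1}{5} \cdot 4 = \frac{4}{5} \approx 0.8$)
$P{\left(q \right)} = \frac{1}{\frac{4}{5} + q}$ ($P{\left(q \right)} = \frac{1}{q + \frac{4}{5}} = \frac{1}{\frac{4}{5} + q}$)
$s{\left(x \right)} = \frac{5}{x \left(4 + 5 x^{2}\right)}$ ($s{\left(x \right)} = \frac{5 \frac{1}{4 + 5 x x}}{x} = \frac{5 \frac{1}{4 + 5 x^{2}}}{x} = \frac{5}{x \left(4 + 5 x^{2}\right)}$)
$-187 + s{\left(\frac{15}{31} - \frac{9}{-13} \right)} = -187 + \frac{5}{\left(\frac{15}{31} - \frac{9}{-13}\right) \left(4 + 5 \left(\frac{15}{31} - \frac{9}{-13}\right)^{2}\right)} = -187 + \frac{5}{\left(15 \cdot \frac{1}{31} - - \frac{9}{13}\right) \left(4 + 5 \left(15 \cdot \frac{1}{31} - - \frac{9}{13}\right)^{2}\right)} = -187 + \frac{5}{\left(\frac{15}{31} + \frac{9}{13}\right) \left(4 + 5 \left(\frac{15}{31} + \frac{9}{13}\right)^{2}\right)} = -187 + \frac{5}{\frac{474}{403} \left(4 + 5 \left(\frac{474}{403}\right)^{2}\right)} = -187 + 5 \cdot \frac{403}{474} \frac{1}{4 + 5 \cdot \frac{224676}{162409}} = -187 + 5 \cdot \frac{403}{474} \frac{1}{4 + \frac{1123380}{162409}} = -187 + 5 \cdot \frac{403}{474} \frac{1}{\frac{1773016}{162409}} = -187 + 5 \cdot \frac{403}{474} \cdot \frac{162409}{1773016} = -187 + \frac{327254135}{840409584} = - \frac{156829338073}{840409584}$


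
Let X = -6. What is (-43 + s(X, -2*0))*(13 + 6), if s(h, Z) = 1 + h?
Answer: -912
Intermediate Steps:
(-43 + s(X, -2*0))*(13 + 6) = (-43 + (1 - 6))*(13 + 6) = (-43 - 5)*19 = -48*19 = -912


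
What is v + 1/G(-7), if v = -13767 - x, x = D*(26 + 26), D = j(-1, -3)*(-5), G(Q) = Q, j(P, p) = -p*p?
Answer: -112750/7 ≈ -16107.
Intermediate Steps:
j(P, p) = -p²
D = 45 (D = -1*(-3)²*(-5) = -1*9*(-5) = -9*(-5) = 45)
x = 2340 (x = 45*(26 + 26) = 45*52 = 2340)
v = -16107 (v = -13767 - 1*2340 = -13767 - 2340 = -16107)
v + 1/G(-7) = -16107 + 1/(-7) = -16107 - ⅐ = -112750/7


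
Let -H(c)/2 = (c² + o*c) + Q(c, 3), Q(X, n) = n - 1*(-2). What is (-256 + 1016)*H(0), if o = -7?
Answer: -7600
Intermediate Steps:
Q(X, n) = 2 + n (Q(X, n) = n + 2 = 2 + n)
H(c) = -10 - 2*c² + 14*c (H(c) = -2*((c² - 7*c) + (2 + 3)) = -2*((c² - 7*c) + 5) = -2*(5 + c² - 7*c) = -10 - 2*c² + 14*c)
(-256 + 1016)*H(0) = (-256 + 1016)*(-10 - 2*0² + 14*0) = 760*(-10 - 2*0 + 0) = 760*(-10 + 0 + 0) = 760*(-10) = -7600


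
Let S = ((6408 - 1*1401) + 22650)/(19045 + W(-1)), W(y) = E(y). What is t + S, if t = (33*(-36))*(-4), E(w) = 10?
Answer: 90577017/19055 ≈ 4753.5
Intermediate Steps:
W(y) = 10
t = 4752 (t = -1188*(-4) = 4752)
S = 27657/19055 (S = ((6408 - 1*1401) + 22650)/(19045 + 10) = ((6408 - 1401) + 22650)/19055 = (5007 + 22650)*(1/19055) = 27657*(1/19055) = 27657/19055 ≈ 1.4514)
t + S = 4752 + 27657/19055 = 90577017/19055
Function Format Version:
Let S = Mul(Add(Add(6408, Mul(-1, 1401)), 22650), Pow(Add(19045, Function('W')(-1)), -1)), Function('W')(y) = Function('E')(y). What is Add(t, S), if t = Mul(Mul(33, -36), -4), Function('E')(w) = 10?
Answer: Rational(90577017, 19055) ≈ 4753.5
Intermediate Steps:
Function('W')(y) = 10
t = 4752 (t = Mul(-1188, -4) = 4752)
S = Rational(27657, 19055) (S = Mul(Add(Add(6408, Mul(-1, 1401)), 22650), Pow(Add(19045, 10), -1)) = Mul(Add(Add(6408, -1401), 22650), Pow(19055, -1)) = Mul(Add(5007, 22650), Rational(1, 19055)) = Mul(27657, Rational(1, 19055)) = Rational(27657, 19055) ≈ 1.4514)
Add(t, S) = Add(4752, Rational(27657, 19055)) = Rational(90577017, 19055)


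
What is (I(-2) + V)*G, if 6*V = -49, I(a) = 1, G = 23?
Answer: -989/6 ≈ -164.83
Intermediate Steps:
V = -49/6 (V = (⅙)*(-49) = -49/6 ≈ -8.1667)
(I(-2) + V)*G = (1 - 49/6)*23 = -43/6*23 = -989/6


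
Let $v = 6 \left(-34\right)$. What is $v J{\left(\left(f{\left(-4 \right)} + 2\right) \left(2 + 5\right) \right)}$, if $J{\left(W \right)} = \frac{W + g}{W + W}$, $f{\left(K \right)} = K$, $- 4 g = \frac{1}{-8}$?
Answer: $- \frac{22797}{224} \approx -101.77$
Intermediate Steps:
$g = \frac{1}{32}$ ($g = - \frac{1}{4 \left(-8\right)} = \left(- \frac{1}{4}\right) \left(- \frac{1}{8}\right) = \frac{1}{32} \approx 0.03125$)
$v = -204$
$J{\left(W \right)} = \frac{\frac{1}{32} + W}{2 W}$ ($J{\left(W \right)} = \frac{W + \frac{1}{32}}{W + W} = \frac{\frac{1}{32} + W}{2 W}$)
$v J{\left(\left(f{\left(-4 \right)} + 2\right) \left(2 + 5\right) \right)} = - 204 \frac{1 + 32 \left(-4 + 2\right) \left(2 + 5\right)}{64 \left(-4 + 2\right) \left(2 + 5\right)} = - 204 \frac{1 + 32 \left(\left(-2\right) 7\right)}{64 \left(\left(-2\right) 7\right)} = - 204 \frac{1 + 32 \left(-14\right)}{64 \left(-14\right)} = - 204 \cdot \frac{1}{64} \left(- \frac{1}{14}\right) \left(1 - 448\right) = - 204 \cdot \frac{1}{64} \left(- \frac{1}{14}\right) \left(-447\right) = \left(-204\right) \frac{447}{896} = - \frac{22797}{224}$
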